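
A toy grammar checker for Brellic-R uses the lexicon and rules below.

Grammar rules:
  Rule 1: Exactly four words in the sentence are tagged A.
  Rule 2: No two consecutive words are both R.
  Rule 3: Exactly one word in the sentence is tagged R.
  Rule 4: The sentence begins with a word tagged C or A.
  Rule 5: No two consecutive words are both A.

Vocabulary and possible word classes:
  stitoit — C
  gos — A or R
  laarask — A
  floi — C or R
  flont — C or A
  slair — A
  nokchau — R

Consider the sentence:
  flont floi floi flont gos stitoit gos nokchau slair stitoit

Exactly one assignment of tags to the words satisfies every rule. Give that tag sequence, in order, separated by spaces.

A C C C A C A R A C

Candidates per position — 1:flont {C,A}; 2:floi {C,R}; 3:floi {C,R}; 4:flont {C,A}; 5:gos {A,R}; 6:stitoit {C}; 7:gos {A,R}; 8:nokchau {R}; 9:slair {A}; 10:stitoit {C}.
Word 2 cannot be R — rule 3 would then fail for every completion. It is C.
Word 3 cannot be R — rule 3 would then fail for every completion. It is C.
Word 5 cannot be R — rule 3 would then fail for every completion. It is A.
Word 7 cannot be R — rule 2 would then fail for every completion. It is A.
Word 4 cannot be A — rule 5 would then fail for every completion. It is C.
Word 1 cannot be C — rule 1 would then fail for every completion. It is A.
That leaves exactly one tagging: A C C C A C A R A C.
Check: rule 1 ✓; rule 2 ✓; rule 3 ✓; rule 4 ✓; rule 5 ✓.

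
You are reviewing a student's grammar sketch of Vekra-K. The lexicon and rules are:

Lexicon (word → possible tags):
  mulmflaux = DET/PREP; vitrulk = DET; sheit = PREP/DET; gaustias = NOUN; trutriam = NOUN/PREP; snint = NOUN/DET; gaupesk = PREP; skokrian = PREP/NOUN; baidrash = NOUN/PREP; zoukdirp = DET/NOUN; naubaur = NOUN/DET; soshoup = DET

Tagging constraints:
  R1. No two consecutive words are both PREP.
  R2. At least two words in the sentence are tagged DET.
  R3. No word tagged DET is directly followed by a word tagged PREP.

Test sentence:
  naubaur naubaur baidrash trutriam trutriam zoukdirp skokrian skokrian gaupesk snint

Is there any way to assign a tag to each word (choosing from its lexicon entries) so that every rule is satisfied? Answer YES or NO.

Candidates per position — 1:naubaur {NOUN,DET}; 2:naubaur {NOUN,DET}; 3:baidrash {NOUN,PREP}; 4:trutriam {NOUN,PREP}; 5:trutriam {NOUN,PREP}; 6:zoukdirp {DET,NOUN}; 7:skokrian {PREP,NOUN}; 8:skokrian {PREP,NOUN}; 9:gaupesk {PREP}; 10:snint {NOUN,DET}.
One satisfying assignment: DET DET NOUN PREP NOUN NOUN NOUN NOUN PREP NOUN.
Rule-by-rule: rule 1 ok; rule 2 ok; rule 3 ok.

YES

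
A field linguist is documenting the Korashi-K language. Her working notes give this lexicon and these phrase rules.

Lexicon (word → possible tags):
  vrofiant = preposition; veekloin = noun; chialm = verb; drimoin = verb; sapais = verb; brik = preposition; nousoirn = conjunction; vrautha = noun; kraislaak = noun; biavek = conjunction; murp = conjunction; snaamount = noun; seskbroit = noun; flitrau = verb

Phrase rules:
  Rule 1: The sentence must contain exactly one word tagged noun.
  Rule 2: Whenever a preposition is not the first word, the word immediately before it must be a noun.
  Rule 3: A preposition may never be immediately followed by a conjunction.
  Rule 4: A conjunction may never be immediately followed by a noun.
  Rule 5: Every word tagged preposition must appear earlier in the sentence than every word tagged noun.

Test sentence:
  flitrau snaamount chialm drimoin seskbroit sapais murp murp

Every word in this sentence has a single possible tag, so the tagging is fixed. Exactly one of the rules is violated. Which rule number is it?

1

Fixed tagging: verb noun verb verb noun verb conjunction conjunction.
Checking each rule: R1 fail, R2 pass, R3 pass, R4 pass, R5 pass.
Only rule 1 fails.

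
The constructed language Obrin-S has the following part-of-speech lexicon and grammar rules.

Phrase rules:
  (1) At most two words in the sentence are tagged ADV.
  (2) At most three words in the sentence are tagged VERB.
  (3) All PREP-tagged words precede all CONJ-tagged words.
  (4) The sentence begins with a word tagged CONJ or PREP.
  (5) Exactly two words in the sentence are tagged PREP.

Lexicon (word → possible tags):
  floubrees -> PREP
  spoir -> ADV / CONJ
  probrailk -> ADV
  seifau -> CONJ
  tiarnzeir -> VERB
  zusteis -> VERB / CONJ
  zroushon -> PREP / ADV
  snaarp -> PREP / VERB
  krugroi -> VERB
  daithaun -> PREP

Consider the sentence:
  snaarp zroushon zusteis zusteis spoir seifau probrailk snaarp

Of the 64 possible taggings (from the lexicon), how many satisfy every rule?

Candidates per position — 1:snaarp {PREP,VERB}; 2:zroushon {PREP,ADV}; 3:zusteis {VERB,CONJ}; 4:zusteis {VERB,CONJ}; 5:spoir {ADV,CONJ}; 6:seifau {CONJ}; 7:probrailk {ADV}; 8:snaarp {PREP,VERB}.
There are 64 candidate sequences in total.
Checking each against the rules leaves 8 sequences.
Count = 8.

8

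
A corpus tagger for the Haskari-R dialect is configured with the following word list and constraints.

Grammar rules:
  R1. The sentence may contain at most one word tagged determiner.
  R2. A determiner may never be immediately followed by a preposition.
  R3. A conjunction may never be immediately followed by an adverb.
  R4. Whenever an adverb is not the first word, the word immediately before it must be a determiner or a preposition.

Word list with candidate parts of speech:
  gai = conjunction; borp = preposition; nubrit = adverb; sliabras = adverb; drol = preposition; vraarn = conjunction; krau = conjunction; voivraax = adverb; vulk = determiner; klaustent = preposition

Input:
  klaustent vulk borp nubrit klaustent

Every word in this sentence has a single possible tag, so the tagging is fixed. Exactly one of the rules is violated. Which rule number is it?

2

Fixed tagging: preposition determiner preposition adverb preposition.
Rule check: R1 holds, R2 violated, R3 holds, R4 holds.
Only rule 2 fails.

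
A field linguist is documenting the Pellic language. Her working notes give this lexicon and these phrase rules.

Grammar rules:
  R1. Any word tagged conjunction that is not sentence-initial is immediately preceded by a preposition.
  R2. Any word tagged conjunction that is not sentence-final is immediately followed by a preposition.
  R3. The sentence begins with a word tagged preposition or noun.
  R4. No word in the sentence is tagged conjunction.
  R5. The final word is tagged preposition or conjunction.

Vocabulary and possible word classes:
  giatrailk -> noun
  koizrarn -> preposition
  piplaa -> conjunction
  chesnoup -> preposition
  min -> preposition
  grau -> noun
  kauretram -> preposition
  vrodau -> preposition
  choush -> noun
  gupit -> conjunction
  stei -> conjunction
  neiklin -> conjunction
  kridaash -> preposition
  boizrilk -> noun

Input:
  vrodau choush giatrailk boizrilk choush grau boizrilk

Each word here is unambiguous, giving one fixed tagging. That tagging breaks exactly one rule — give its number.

5

Fixed tagging: preposition noun noun noun noun noun noun.
Checking each rule: R1 pass, R2 pass, R3 pass, R4 pass, R5 fail.
Only rule 5 fails.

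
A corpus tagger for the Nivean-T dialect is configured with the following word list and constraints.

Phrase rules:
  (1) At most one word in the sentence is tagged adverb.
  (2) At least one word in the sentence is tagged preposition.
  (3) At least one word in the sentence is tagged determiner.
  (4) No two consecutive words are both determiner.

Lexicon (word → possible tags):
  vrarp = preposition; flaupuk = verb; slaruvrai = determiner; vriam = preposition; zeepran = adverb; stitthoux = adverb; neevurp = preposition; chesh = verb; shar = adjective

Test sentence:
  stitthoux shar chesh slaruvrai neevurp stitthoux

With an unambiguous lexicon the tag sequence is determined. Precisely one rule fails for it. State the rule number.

1

Fixed tagging: adverb adjective verb determiner preposition adverb.
Rule check: R1 violated, R2 holds, R3 holds, R4 holds.
Only rule 1 fails.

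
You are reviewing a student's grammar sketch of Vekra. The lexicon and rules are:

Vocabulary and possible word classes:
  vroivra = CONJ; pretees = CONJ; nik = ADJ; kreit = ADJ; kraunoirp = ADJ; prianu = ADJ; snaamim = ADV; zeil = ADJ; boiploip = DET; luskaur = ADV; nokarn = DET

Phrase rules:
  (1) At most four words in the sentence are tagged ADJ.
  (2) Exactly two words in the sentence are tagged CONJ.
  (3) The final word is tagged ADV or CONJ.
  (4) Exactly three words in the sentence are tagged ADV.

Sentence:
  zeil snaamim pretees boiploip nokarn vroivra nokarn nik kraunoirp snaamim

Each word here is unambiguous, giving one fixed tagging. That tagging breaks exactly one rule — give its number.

Fixed tagging: ADJ ADV CONJ DET DET CONJ DET ADJ ADJ ADV.
Checking each rule: R1 ✓, R2 ✓, R3 ✓, R4 ✗.
Only rule 4 fails.

4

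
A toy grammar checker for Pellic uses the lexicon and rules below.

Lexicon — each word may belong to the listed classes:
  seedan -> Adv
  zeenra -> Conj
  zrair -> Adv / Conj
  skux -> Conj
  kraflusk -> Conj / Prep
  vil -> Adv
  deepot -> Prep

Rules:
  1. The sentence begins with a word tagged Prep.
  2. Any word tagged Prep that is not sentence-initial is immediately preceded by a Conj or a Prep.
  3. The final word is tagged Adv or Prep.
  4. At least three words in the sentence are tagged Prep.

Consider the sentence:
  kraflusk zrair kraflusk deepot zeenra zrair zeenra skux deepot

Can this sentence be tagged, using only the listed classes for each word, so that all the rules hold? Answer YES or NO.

Candidates per position — 1:kraflusk {Conj,Prep}; 2:zrair {Adv,Conj}; 3:kraflusk {Conj,Prep}; 4:deepot {Prep}; 5:zeenra {Conj}; 6:zrair {Adv,Conj}; 7:zeenra {Conj}; 8:skux {Conj}; 9:deepot {Prep}.
One satisfying assignment: Prep Conj Conj Prep Conj Adv Conj Conj Prep.
Checking: rule 1 ✓; rule 2 ✓; rule 3 ✓; rule 4 ✓.

YES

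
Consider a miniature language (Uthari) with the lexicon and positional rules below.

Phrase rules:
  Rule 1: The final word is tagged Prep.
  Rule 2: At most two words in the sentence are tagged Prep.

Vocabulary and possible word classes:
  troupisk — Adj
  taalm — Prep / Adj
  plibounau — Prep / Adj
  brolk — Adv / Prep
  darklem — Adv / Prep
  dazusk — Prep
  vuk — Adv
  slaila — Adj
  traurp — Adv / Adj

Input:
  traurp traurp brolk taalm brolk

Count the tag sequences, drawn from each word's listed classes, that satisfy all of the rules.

12

Candidates per position — 1:traurp {Adv,Adj}; 2:traurp {Adv,Adj}; 3:brolk {Adv,Prep}; 4:taalm {Prep,Adj}; 5:brolk {Adv,Prep}.
There are 32 candidate sequences in total.
Checking each against the rules leaves 12 sequences.
Count = 12.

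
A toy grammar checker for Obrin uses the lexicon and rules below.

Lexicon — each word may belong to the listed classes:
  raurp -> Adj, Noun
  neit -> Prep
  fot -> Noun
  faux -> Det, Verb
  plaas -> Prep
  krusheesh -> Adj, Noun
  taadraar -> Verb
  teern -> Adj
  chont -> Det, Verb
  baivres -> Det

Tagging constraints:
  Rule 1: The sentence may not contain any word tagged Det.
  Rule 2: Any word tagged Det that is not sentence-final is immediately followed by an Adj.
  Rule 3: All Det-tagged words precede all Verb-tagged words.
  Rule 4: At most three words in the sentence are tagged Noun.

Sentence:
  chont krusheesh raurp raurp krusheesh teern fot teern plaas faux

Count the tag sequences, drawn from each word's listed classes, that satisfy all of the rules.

11

Candidates per position — 1:chont {Det,Verb}; 2:krusheesh {Adj,Noun}; 3:raurp {Adj,Noun}; 4:raurp {Adj,Noun}; 5:krusheesh {Adj,Noun}; 6:teern {Adj}; 7:fot {Noun}; 8:teern {Adj}; 9:plaas {Prep}; 10:faux {Det,Verb}.
There are 64 candidate sequences in total.
Checking each against the rules leaves 11 sequences.
Count = 11.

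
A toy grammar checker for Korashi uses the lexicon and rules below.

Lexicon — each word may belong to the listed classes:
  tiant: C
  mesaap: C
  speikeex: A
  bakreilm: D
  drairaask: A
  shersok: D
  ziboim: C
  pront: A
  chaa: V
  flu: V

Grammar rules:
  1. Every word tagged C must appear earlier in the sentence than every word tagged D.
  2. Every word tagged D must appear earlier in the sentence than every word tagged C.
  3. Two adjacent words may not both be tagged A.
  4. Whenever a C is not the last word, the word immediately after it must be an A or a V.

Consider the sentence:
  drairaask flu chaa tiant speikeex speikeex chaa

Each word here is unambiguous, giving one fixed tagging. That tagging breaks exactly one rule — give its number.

Fixed tagging: A V V C A A V.
Checking each rule: R1 holds, R2 holds, R3 violated, R4 holds.
Only rule 3 fails.

3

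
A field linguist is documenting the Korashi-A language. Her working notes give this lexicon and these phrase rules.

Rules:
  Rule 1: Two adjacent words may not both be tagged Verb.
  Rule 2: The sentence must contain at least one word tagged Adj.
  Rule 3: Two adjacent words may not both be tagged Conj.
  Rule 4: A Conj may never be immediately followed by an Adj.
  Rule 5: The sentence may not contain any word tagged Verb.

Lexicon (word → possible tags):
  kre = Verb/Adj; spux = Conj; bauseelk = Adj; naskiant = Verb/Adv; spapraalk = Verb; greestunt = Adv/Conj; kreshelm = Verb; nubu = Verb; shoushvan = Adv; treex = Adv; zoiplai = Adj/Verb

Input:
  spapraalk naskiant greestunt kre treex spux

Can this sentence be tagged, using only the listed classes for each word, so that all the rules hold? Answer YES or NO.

NO

Candidates per position — 1:spapraalk {Verb}; 2:naskiant {Verb,Adv}; 3:greestunt {Adv,Conj}; 4:kre {Verb,Adj}; 5:treex {Adv}; 6:spux {Conj}.
Rule 5 cannot be satisfied by any choice of tags from the lexicon.
So there is no consistent tagging.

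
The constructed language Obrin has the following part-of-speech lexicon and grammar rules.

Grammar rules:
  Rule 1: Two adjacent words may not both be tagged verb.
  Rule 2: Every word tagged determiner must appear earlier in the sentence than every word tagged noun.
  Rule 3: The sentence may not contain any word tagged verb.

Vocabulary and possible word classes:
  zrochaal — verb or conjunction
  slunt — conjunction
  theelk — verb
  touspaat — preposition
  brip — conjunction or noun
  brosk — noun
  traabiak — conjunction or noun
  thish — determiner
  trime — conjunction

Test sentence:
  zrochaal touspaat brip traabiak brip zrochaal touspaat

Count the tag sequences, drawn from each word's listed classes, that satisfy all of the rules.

8

Candidates per position — 1:zrochaal {verb,conjunction}; 2:touspaat {preposition}; 3:brip {conjunction,noun}; 4:traabiak {conjunction,noun}; 5:brip {conjunction,noun}; 6:zrochaal {verb,conjunction}; 7:touspaat {preposition}.
There are 32 candidate sequences in total.
Checking each against the rules leaves 8 sequences.
Count = 8.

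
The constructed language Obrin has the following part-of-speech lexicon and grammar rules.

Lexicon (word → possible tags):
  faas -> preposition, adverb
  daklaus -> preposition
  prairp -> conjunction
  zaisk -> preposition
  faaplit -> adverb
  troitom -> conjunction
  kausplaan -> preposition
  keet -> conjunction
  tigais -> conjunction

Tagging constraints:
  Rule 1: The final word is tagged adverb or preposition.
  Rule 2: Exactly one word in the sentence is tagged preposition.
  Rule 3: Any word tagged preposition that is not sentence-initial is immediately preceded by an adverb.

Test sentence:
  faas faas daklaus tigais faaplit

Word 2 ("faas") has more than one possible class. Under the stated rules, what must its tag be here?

adverb

Candidates per position — 1:faas {preposition,adverb}; 2:faas {preposition,adverb}; 3:daklaus {preposition}; 4:tigais {conjunction}; 5:faaplit {adverb}.
Position 1: preposition is ruled out by rule 2; that leaves adverb.
Position 2: preposition is ruled out by rule 2; that leaves adverb.
The only consistent sequence is: adverb adverb preposition conjunction adverb.
Verifying each rule — rule 1 ok; rule 2 ok; rule 3 ok.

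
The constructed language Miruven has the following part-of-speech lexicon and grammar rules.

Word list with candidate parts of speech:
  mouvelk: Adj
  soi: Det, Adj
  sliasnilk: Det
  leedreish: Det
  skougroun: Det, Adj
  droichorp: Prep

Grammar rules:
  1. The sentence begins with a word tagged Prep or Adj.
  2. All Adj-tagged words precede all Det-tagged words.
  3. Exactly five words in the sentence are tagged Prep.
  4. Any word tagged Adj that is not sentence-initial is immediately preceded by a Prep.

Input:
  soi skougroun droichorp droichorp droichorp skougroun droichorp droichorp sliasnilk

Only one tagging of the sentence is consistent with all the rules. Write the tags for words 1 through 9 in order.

Candidates per position — 1:soi {Det,Adj}; 2:skougroun {Det,Adj}; 3:droichorp {Prep}; 4:droichorp {Prep}; 5:droichorp {Prep}; 6:skougroun {Det,Adj}; 7:droichorp {Prep}; 8:droichorp {Prep}; 9:sliasnilk {Det}.
At position 1, choosing Det makes rule 1 impossible to satisfy; hence Adj.
At position 2, choosing Adj makes rule 4 impossible to satisfy; hence Det.
At position 6, choosing Adj makes rule 2 impossible to satisfy; hence Det.
The unique satisfying tagging is: Adj Det Prep Prep Prep Det Prep Prep Det.
Checking: rule 1 ok; rule 2 ok; rule 3 ok; rule 4 ok.

Adj Det Prep Prep Prep Det Prep Prep Det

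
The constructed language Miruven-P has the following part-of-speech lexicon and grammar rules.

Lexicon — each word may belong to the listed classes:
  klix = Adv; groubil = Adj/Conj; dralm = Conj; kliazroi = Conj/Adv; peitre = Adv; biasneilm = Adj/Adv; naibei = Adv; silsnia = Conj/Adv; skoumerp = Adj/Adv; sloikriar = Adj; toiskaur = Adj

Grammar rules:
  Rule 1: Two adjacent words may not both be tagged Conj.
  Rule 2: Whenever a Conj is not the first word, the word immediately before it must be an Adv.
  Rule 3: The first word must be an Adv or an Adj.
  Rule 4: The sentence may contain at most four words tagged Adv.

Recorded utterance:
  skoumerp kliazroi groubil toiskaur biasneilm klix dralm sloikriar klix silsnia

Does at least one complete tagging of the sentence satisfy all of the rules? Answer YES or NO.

YES

Candidates per position — 1:skoumerp {Adj,Adv}; 2:kliazroi {Conj,Adv}; 3:groubil {Adj,Conj}; 4:toiskaur {Adj}; 5:biasneilm {Adj,Adv}; 6:klix {Adv}; 7:dralm {Conj}; 8:sloikriar {Adj}; 9:klix {Adv}; 10:silsnia {Conj,Adv}.
One satisfying assignment: Adv Conj Adj Adj Adv Adv Conj Adj Adv Conj.
Check: rule 1 ✓; rule 2 ✓; rule 3 ✓; rule 4 ✓.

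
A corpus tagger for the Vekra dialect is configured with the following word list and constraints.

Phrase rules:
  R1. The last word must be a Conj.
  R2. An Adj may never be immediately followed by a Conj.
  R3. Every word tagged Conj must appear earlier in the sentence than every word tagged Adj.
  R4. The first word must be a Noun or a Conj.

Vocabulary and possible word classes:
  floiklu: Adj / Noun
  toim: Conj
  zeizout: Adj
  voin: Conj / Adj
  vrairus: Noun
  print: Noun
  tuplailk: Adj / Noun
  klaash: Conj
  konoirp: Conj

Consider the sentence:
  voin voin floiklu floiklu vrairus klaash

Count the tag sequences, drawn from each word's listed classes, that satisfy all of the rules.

Candidates per position — 1:voin {Conj,Adj}; 2:voin {Conj,Adj}; 3:floiklu {Adj,Noun}; 4:floiklu {Adj,Noun}; 5:vrairus {Noun}; 6:klaash {Conj}.
There are 16 candidate sequences in total.
The sequences that satisfy every rule: Conj Conj Noun Noun Noun Conj.
Count = 1.

1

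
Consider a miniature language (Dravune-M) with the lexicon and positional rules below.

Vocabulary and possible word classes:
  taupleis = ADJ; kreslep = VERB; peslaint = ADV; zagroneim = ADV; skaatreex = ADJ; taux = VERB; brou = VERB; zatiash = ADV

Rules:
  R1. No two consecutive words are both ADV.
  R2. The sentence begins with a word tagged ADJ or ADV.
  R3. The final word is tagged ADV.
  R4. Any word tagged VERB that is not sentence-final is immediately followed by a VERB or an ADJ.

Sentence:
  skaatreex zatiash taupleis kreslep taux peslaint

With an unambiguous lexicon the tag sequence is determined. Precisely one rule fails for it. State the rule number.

Fixed tagging: ADJ ADV ADJ VERB VERB ADV.
Applying the rules: R1 ok, R2 ok, R3 ok, R4 fails.
Only rule 4 fails.

4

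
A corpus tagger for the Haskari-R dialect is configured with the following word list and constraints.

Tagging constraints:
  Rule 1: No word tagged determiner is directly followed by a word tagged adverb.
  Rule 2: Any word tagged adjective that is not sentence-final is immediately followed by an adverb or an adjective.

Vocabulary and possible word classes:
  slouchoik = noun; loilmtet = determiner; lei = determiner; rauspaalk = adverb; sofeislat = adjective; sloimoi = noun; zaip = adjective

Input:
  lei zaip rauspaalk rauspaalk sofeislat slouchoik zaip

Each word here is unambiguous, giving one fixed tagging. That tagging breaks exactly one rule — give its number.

2

Fixed tagging: determiner adjective adverb adverb adjective noun adjective.
Checking each rule: R1 ok, R2 fails.
Only rule 2 fails.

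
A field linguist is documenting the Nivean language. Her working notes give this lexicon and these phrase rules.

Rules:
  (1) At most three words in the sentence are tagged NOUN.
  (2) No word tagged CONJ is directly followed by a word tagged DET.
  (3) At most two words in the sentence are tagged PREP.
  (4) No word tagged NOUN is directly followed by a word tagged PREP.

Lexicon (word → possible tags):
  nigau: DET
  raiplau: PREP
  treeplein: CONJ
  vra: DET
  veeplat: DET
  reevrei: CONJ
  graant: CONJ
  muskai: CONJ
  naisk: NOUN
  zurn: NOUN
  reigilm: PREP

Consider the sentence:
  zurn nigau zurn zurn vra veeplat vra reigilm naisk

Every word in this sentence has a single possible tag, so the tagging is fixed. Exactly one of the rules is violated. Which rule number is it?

Fixed tagging: NOUN DET NOUN NOUN DET DET DET PREP NOUN.
Applying the rules: R1 violated, R2 holds, R3 holds, R4 holds.
Only rule 1 fails.

1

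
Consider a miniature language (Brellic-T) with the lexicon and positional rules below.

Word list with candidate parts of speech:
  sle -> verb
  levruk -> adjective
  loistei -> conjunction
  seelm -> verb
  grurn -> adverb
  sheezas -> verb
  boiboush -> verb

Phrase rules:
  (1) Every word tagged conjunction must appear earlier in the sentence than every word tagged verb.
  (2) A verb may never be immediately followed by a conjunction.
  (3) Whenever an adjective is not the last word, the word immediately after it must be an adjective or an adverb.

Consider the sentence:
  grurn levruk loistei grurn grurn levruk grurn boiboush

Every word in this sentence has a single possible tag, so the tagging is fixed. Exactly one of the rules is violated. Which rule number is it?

3

Fixed tagging: adverb adjective conjunction adverb adverb adjective adverb verb.
Applying the rules: R1 ok, R2 ok, R3 fails.
Only rule 3 fails.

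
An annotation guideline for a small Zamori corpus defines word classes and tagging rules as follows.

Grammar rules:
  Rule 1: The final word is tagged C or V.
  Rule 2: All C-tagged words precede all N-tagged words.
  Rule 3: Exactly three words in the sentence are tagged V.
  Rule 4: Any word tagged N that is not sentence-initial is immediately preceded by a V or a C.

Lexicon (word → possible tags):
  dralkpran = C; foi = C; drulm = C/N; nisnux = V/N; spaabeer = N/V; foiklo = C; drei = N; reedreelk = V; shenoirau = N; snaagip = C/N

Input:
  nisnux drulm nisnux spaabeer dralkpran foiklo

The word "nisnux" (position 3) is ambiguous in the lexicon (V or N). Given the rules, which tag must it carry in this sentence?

Candidates per position — 1:nisnux {V,N}; 2:drulm {C,N}; 3:nisnux {V,N}; 4:spaabeer {N,V}; 5:dralkpran {C}; 6:foiklo {C}.
Position 1: N is ruled out by rule 2; that leaves V.
Position 2: N is ruled out by rule 2; that leaves C.
Position 3: N is ruled out by rule 2; that leaves V.
Position 4: N is ruled out by rule 2; that leaves V.
That leaves exactly one tagging: V C V V C C.
Checking: rule 1 holds; rule 2 holds; rule 3 holds; rule 4 holds.

V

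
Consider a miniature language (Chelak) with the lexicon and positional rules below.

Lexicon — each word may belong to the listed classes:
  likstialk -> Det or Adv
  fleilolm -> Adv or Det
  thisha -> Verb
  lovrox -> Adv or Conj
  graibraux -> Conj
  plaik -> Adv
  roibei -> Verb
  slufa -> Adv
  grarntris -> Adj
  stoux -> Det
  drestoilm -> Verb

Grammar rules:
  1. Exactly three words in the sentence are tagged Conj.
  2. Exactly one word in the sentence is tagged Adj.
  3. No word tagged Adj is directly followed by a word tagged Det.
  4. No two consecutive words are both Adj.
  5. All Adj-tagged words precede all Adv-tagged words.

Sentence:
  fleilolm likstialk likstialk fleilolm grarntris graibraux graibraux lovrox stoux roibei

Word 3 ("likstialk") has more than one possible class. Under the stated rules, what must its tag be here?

Det

Candidates per position — 1:fleilolm {Adv,Det}; 2:likstialk {Det,Adv}; 3:likstialk {Det,Adv}; 4:fleilolm {Adv,Det}; 5:grarntris {Adj}; 6:graibraux {Conj}; 7:graibraux {Conj}; 8:lovrox {Adv,Conj}; 9:stoux {Det}; 10:roibei {Verb}.
Word 1 cannot be Adv — rule 5 would then fail for every completion. It is Det.
Word 2 cannot be Adv — rule 5 would then fail for every completion. It is Det.
Word 3 cannot be Adv — rule 5 would then fail for every completion. It is Det.
Word 4 cannot be Adv — rule 5 would then fail for every completion. It is Det.
Word 8 cannot be Adv — rule 1 would then fail for every completion. It is Conj.
So the tagging must be: Det Det Det Det Adj Conj Conj Conj Det Verb.
Rule-by-rule: rule 1 holds; rule 2 holds; rule 3 holds; rule 4 holds; rule 5 holds.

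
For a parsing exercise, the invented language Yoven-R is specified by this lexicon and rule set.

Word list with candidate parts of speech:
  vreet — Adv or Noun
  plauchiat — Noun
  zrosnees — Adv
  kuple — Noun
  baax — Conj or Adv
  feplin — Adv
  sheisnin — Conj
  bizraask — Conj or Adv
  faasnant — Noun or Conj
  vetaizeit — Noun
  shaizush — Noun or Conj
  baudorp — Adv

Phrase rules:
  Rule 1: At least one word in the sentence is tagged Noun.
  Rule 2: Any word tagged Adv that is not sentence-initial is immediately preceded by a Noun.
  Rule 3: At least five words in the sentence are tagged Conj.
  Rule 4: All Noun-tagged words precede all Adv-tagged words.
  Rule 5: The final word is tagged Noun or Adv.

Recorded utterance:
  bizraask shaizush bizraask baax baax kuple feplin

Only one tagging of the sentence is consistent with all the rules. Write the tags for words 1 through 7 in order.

Candidates per position — 1:bizraask {Conj,Adv}; 2:shaizush {Noun,Conj}; 3:bizraask {Conj,Adv}; 4:baax {Conj,Adv}; 5:baax {Conj,Adv}; 6:kuple {Noun}; 7:feplin {Adv}.
Position 1: Adv is ruled out by rule 3; that leaves Conj.
Position 2: Noun is ruled out by rule 3; that leaves Conj.
Position 3: Adv is ruled out by rule 2; that leaves Conj.
Position 4: Adv is ruled out by rule 2; that leaves Conj.
Position 5: Adv is ruled out by rule 2; that leaves Conj.
The only consistent sequence is: Conj Conj Conj Conj Conj Noun Adv.
Rule-by-rule: rule 1 satisfied; rule 2 satisfied; rule 3 satisfied; rule 4 satisfied; rule 5 satisfied.

Conj Conj Conj Conj Conj Noun Adv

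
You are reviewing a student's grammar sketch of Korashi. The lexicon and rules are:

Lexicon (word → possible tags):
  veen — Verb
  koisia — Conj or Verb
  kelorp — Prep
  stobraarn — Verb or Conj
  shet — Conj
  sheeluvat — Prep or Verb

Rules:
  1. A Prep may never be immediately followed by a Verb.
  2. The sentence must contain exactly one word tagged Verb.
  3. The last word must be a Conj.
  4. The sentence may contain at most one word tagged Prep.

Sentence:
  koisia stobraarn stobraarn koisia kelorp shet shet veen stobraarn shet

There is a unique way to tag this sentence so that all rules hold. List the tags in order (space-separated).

Conj Conj Conj Conj Prep Conj Conj Verb Conj Conj

Candidates per position — 1:koisia {Conj,Verb}; 2:stobraarn {Verb,Conj}; 3:stobraarn {Verb,Conj}; 4:koisia {Conj,Verb}; 5:kelorp {Prep}; 6:shet {Conj}; 7:shet {Conj}; 8:veen {Verb}; 9:stobraarn {Verb,Conj}; 10:shet {Conj}.
Position 1: Verb is ruled out by rule 2; that leaves Conj.
Position 2: Verb is ruled out by rule 2; that leaves Conj.
Position 3: Verb is ruled out by rule 2; that leaves Conj.
Position 4: Verb is ruled out by rule 2; that leaves Conj.
Position 9: Verb is ruled out by rule 2; that leaves Conj.
The unique satisfying tagging is: Conj Conj Conj Conj Prep Conj Conj Verb Conj Conj.
Verifying each rule — rule 1 satisfied; rule 2 satisfied; rule 3 satisfied; rule 4 satisfied.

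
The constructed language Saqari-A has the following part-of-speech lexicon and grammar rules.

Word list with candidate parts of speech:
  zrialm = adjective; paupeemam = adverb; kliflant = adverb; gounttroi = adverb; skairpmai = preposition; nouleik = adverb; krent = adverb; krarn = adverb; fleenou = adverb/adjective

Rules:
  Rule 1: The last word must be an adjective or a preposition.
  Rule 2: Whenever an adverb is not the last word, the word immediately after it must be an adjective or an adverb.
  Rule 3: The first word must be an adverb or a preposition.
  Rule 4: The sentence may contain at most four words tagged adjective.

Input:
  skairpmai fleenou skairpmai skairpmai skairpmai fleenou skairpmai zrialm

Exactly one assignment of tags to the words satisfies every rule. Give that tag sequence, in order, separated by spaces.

preposition adjective preposition preposition preposition adjective preposition adjective

Candidates per position — 1:skairpmai {preposition}; 2:fleenou {adverb,adjective}; 3:skairpmai {preposition}; 4:skairpmai {preposition}; 5:skairpmai {preposition}; 6:fleenou {adverb,adjective}; 7:skairpmai {preposition}; 8:zrialm {adjective}.
If word 2 were adverb, no tagging could satisfy rule 2; so word 2 is adjective.
If word 6 were adverb, no tagging could satisfy rule 2; so word 6 is adjective.
The only consistent sequence is: preposition adjective preposition preposition preposition adjective preposition adjective.
Checking: rule 1 ok; rule 2 ok; rule 3 ok; rule 4 ok.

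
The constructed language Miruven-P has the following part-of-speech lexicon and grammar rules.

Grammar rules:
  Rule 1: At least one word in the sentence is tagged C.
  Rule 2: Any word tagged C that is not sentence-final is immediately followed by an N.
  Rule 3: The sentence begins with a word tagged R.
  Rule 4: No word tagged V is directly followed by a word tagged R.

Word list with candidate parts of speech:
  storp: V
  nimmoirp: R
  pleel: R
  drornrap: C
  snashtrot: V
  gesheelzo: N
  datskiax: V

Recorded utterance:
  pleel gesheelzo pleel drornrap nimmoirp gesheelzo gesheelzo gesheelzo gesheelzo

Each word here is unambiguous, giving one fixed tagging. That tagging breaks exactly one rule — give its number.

2

Fixed tagging: R N R C R N N N N.
Rule check: R1 ok, R2 fails, R3 ok, R4 ok.
Only rule 2 fails.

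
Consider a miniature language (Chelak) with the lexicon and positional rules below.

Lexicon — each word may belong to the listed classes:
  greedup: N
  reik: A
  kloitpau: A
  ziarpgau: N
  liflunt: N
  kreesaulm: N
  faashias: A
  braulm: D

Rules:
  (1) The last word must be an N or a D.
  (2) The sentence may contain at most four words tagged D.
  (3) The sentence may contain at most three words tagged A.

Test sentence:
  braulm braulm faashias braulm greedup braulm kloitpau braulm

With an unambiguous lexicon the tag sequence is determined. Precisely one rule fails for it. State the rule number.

2

Fixed tagging: D D A D N D A D.
Checking each rule: R1 ok, R2 fails, R3 ok.
Only rule 2 fails.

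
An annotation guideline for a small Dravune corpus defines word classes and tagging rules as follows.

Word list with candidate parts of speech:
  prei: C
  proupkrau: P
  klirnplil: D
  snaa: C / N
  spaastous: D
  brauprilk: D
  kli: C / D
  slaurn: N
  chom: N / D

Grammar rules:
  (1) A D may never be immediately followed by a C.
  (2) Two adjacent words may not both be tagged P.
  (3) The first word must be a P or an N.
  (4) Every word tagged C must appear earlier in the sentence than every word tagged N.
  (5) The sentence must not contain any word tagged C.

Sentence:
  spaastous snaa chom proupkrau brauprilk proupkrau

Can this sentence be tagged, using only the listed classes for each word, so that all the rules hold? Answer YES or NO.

Candidates per position — 1:spaastous {D}; 2:snaa {C,N}; 3:chom {N,D}; 4:proupkrau {P}; 5:brauprilk {D}; 6:proupkrau {P}.
Rule 3 cannot be satisfied by any choice of tags from the lexicon.
So there is no consistent tagging.

NO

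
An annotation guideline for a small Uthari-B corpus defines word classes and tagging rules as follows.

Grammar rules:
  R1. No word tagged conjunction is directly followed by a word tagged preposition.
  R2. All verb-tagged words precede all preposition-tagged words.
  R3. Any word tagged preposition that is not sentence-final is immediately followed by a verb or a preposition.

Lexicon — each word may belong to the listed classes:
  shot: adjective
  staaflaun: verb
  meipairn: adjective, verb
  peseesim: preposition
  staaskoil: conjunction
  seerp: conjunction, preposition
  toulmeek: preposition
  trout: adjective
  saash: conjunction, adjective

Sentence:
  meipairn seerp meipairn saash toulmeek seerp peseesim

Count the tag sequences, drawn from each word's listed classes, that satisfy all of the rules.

4

Candidates per position — 1:meipairn {adjective,verb}; 2:seerp {conjunction,preposition}; 3:meipairn {adjective,verb}; 4:saash {conjunction,adjective}; 5:toulmeek {preposition}; 6:seerp {conjunction,preposition}; 7:peseesim {preposition}.
There are 32 candidate sequences in total.
The sequences that satisfy every rule: adjective conjunction adjective adjective preposition preposition preposition; adjective conjunction verb adjective preposition preposition preposition; verb conjunction adjective adjective preposition preposition preposition; verb conjunction verb adjective preposition preposition preposition.
Count = 4.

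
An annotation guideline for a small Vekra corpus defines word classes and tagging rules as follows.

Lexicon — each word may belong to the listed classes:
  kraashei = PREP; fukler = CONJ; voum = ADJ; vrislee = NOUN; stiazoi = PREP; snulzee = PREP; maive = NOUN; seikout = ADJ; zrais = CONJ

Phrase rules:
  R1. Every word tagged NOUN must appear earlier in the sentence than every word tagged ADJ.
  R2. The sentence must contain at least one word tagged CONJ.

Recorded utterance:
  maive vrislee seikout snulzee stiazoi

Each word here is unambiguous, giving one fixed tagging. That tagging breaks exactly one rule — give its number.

2

Fixed tagging: NOUN NOUN ADJ PREP PREP.
Applying the rules: R1 ✓, R2 ✗.
Only rule 2 fails.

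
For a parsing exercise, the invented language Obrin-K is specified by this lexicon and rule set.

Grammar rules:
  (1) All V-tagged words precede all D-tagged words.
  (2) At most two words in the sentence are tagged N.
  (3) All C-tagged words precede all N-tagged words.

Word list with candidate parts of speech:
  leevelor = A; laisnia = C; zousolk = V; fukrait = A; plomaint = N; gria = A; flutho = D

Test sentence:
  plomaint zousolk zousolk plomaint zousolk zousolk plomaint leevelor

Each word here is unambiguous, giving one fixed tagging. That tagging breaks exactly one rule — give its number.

2

Fixed tagging: N V V N V V N A.
Applying the rules: R1 ✓, R2 ✗, R3 ✓.
Only rule 2 fails.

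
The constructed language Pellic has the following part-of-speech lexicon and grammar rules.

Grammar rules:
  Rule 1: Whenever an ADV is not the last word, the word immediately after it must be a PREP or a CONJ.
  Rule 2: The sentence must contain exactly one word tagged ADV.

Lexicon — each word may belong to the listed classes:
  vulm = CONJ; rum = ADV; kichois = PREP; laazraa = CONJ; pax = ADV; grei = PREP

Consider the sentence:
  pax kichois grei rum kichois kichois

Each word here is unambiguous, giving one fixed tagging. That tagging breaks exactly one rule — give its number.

Fixed tagging: ADV PREP PREP ADV PREP PREP.
Rule check: R1 holds, R2 violated.
Only rule 2 fails.

2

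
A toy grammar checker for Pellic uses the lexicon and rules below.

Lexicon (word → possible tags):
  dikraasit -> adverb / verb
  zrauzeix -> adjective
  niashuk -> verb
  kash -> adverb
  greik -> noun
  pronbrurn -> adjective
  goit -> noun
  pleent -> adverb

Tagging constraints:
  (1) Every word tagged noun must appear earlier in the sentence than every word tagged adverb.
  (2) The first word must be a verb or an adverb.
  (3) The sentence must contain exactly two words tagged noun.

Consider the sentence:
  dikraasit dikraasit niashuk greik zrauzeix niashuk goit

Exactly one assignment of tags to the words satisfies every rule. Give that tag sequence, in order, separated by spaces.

Candidates per position — 1:dikraasit {adverb,verb}; 2:dikraasit {adverb,verb}; 3:niashuk {verb}; 4:greik {noun}; 5:zrauzeix {adjective}; 6:niashuk {verb}; 7:goit {noun}.
If word 1 were adverb, no tagging could satisfy rule 1; so word 1 is verb.
If word 2 were adverb, no tagging could satisfy rule 1; so word 2 is verb.
The unique satisfying tagging is: verb verb verb noun adjective verb noun.
Check: rule 1 holds; rule 2 holds; rule 3 holds.

verb verb verb noun adjective verb noun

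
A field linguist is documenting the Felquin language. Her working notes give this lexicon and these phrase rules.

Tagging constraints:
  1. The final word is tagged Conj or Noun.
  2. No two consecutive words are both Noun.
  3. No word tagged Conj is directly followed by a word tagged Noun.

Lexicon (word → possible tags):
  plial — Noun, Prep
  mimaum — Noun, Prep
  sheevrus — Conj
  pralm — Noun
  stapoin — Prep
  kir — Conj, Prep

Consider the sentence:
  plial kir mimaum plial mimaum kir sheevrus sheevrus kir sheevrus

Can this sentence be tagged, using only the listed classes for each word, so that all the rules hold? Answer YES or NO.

YES

Candidates per position — 1:plial {Noun,Prep}; 2:kir {Conj,Prep}; 3:mimaum {Noun,Prep}; 4:plial {Noun,Prep}; 5:mimaum {Noun,Prep}; 6:kir {Conj,Prep}; 7:sheevrus {Conj}; 8:sheevrus {Conj}; 9:kir {Conj,Prep}; 10:sheevrus {Conj}.
One satisfying assignment: Prep Conj Prep Prep Prep Conj Conj Conj Prep Conj.
Rule-by-rule: rule 1 holds; rule 2 holds; rule 3 holds.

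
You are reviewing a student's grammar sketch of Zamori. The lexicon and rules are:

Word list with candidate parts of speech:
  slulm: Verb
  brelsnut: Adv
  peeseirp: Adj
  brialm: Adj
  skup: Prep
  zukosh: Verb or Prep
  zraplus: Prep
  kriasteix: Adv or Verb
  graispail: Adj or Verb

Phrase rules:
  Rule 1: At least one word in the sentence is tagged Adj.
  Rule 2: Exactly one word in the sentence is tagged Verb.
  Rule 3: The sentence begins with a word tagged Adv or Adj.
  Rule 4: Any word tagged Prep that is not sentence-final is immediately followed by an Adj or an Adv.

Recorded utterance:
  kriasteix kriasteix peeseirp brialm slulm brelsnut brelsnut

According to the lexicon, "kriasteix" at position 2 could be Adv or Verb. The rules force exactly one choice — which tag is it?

Candidates per position — 1:kriasteix {Adv,Verb}; 2:kriasteix {Adv,Verb}; 3:peeseirp {Adj}; 4:brialm {Adj}; 5:slulm {Verb}; 6:brelsnut {Adv}; 7:brelsnut {Adv}.
At position 1, choosing Verb makes rule 2 impossible to satisfy; hence Adv.
At position 2, choosing Verb makes rule 2 impossible to satisfy; hence Adv.
The only consistent sequence is: Adv Adv Adj Adj Verb Adv Adv.
Rule-by-rule: rule 1 ok; rule 2 ok; rule 3 ok; rule 4 ok.

Adv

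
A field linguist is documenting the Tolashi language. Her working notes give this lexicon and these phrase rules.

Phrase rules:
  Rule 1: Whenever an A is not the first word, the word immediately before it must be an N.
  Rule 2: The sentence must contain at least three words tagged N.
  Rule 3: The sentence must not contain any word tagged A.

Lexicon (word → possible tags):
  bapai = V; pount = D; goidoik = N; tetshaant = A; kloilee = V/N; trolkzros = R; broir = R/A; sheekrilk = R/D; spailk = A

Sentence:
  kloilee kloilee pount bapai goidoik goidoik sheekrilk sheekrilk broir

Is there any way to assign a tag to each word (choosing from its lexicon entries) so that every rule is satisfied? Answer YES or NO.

YES

Candidates per position — 1:kloilee {V,N}; 2:kloilee {V,N}; 3:pount {D}; 4:bapai {V}; 5:goidoik {N}; 6:goidoik {N}; 7:sheekrilk {R,D}; 8:sheekrilk {R,D}; 9:broir {R,A}.
One satisfying assignment: N N D V N N R D R.
Verifying each rule — rule 1 ok; rule 2 ok; rule 3 ok.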